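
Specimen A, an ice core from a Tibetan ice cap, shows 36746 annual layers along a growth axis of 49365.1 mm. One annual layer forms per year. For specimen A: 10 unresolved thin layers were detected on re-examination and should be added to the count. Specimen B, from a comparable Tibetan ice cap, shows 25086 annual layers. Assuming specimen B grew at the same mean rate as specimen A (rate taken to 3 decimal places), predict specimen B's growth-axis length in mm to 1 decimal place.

33690.5 mm

Specimen A: after corrections the count is 36746 + 10 = 36756 annual layers.
A: Mean rate = 49365.1 mm / 36756 years ≈ 1.343 mm/yr.
B's length ≈ 1.343 × 25086 = 33690.5 mm.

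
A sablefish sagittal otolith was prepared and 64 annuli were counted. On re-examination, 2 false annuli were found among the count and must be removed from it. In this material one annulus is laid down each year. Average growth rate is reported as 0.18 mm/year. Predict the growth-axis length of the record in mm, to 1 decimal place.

Adjusted count: 64 − 2 = 62 annuli.
62 years at 0.18 mm/year gives 0.18 × 62 = 11.2 mm.

11.2 mm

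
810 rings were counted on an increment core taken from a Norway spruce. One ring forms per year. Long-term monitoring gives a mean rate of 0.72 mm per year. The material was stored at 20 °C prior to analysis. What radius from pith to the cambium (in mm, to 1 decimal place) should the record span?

583.2 mm

The record spans 810 years at 0.72 mm per year.
Predicted length = 0.72 mm/year × 810 years = 583.2 mm.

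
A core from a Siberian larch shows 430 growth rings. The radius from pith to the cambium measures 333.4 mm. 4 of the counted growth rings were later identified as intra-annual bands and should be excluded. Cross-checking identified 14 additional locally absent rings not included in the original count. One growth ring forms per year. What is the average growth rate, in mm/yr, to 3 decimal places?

Correcting the raw count gives 430 − 4 + 14 = 440 true growth rings.
Mean rate = 333.4 mm / 440 years ≈ 0.758 mm/yr.

0.758 mm/yr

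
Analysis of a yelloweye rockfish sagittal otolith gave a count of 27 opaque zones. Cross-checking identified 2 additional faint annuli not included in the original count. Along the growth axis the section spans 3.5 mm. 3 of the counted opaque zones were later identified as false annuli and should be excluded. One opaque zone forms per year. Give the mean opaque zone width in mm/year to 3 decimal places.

Correcting the raw count gives 27 − 3 + 2 = 26 true opaque zones.
3.5 mm over 26 years gives 3.5 / 26 ≈ 0.135 mm/year.

0.135 mm/year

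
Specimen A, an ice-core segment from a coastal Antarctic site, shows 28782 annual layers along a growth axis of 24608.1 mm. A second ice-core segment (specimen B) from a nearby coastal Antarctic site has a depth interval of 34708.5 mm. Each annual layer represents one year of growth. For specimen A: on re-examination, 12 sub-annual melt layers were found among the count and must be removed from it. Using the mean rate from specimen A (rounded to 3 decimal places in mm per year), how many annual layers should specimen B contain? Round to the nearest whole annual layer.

Specimen A: adjusted count: 28782 − 12 = 28770 annual layers.
A: 24608.1 mm over 28770 years gives 24608.1 / 28770 ≈ 0.855 mm/year.
For B, 34708.5 / 0.855 = 40594.74 years ≈ 40595 annual layers.

40595 annual layers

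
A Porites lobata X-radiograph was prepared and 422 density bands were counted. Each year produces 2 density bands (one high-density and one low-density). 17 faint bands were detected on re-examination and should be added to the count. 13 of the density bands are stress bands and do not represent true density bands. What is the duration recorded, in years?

213 years

True density band count = 422 − 13 + 17 = 426.
426 density bands at 2 per year is 426 / 2 = 213 years.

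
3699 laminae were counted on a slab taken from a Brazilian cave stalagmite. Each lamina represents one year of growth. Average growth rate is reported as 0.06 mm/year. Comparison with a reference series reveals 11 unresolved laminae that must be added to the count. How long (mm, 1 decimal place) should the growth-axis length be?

Correcting the raw count gives 3699 + 11 = 3710 true laminae.
Predicted length = 0.06 mm/year × 3710 years = 222.6 mm.

222.6 mm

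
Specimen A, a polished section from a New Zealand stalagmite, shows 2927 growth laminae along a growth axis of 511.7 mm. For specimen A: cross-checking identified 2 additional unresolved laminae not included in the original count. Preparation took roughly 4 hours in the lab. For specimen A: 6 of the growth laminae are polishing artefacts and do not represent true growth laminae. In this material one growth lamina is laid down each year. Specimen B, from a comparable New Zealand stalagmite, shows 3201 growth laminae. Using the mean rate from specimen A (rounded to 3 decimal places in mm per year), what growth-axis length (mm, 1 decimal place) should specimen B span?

560.2 mm

Specimen A: adjusted count: 2927 − 6 + 2 = 2923 growth laminae.
A: Mean rate = 511.7 mm / 2923 years ≈ 0.175 mm per year.
Length of B = 0.175 × 3201 = 560.2 mm.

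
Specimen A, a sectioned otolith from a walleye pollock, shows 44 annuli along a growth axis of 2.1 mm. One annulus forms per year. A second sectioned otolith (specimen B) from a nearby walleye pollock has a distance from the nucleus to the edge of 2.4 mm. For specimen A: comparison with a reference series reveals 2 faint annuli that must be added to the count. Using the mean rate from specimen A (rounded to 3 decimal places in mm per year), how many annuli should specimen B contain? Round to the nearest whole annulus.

Specimen A: after corrections the count is 44 + 2 = 46 annuli.
A: 2.1 mm over 46 years gives 2.1 / 46 ≈ 0.046 mm/year.
Specimen B: 2.4 mm / 0.046 mm per year = 52.17 years ≈ 52 annuli.

52 annuli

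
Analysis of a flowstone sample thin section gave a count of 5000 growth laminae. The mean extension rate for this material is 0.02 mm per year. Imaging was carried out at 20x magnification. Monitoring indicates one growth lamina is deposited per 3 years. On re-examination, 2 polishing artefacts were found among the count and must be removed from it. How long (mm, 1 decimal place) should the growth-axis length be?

Adjusted count: 5000 − 2 = 4998 growth laminae.
Multiplying by 3 years per growth lamina: 4998 × 3 = 14994 years.
Predicted length = 0.02 mm/year × 14994 years = 299.9 mm.

299.9 mm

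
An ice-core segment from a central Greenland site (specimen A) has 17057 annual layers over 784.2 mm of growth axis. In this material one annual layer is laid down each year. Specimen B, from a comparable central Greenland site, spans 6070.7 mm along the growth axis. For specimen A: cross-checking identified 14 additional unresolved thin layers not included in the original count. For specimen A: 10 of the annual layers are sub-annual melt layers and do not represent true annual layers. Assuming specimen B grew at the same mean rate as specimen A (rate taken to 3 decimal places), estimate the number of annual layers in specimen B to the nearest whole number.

131972 annual layers

Specimen A: true annual layer count = 17057 − 10 + 14 = 17061.
A: Mean rate = 784.2 mm / 17061 years ≈ 0.046 mm/yr.
For B, 6070.7 / 0.046 = 131971.74 years ≈ 131972 annual layers.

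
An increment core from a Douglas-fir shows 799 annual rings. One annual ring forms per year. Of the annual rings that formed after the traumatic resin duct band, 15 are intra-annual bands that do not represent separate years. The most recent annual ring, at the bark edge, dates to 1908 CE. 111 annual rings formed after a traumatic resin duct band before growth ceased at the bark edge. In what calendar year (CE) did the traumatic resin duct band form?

1812 CE

111 annual rings formed after the traumatic resin duct band.
Removing the 15 false annual rings leaves 111 − 15 = 96 true annual rings beyond the traumatic resin duct band.
Counting back 96 years from 1908 CE places the traumatic resin duct band in 1908 − 96 = 1812 CE.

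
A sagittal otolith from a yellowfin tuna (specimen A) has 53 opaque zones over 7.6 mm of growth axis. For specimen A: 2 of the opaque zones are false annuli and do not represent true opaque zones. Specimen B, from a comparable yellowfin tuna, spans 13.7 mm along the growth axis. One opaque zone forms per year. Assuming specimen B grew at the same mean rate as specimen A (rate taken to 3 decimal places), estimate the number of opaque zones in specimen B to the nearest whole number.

Specimen A: adjusted count: 53 − 2 = 51 opaque zones.
A: Mean rate = 7.6 mm / 51 years ≈ 0.149 mm/yr.
For B, 13.7 / 0.149 = 91.95 years ≈ 92 opaque zones.

92 opaque zones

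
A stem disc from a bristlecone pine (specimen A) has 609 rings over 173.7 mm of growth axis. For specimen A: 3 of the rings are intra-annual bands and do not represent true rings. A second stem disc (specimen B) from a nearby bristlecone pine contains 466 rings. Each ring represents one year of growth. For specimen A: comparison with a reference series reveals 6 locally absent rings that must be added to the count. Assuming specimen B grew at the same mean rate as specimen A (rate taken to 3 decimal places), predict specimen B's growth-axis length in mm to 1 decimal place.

132.3 mm

Specimen A: adjusted count: 609 − 3 + 6 = 612 rings.
A: 173.7 mm over 612 years gives 173.7 / 612 ≈ 0.284 mm per year.
B's length ≈ 0.284 × 466 = 132.3 mm.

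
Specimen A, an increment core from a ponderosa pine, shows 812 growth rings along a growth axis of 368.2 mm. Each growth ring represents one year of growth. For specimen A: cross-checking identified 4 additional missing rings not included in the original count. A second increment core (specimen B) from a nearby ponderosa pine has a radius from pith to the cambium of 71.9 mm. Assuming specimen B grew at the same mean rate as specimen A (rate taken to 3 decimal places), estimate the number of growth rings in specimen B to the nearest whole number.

159 growth rings

Specimen A: true growth ring count = 812 + 4 = 816.
A: Mean rate = 368.2 mm / 816 years ≈ 0.451 mm per year.
For B, 71.9 / 0.451 = 159.42 years ≈ 159 growth rings.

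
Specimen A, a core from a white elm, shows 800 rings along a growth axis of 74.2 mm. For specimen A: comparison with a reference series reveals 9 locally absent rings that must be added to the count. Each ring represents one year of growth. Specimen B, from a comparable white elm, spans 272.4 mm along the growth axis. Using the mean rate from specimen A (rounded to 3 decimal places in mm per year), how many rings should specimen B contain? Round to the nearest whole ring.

Specimen A: after corrections the count is 800 + 9 = 809 rings.
A: Extension rate ≈ 74.2 / 809 = 0.092 mm/yr.
For B, 272.4 / 0.092 = 2960.87 years ≈ 2961 rings.

2961 rings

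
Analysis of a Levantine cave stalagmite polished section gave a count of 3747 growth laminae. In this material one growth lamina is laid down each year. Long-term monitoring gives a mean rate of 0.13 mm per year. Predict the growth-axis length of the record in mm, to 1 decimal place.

3747 years of growth are recorded.
3747 years at 0.13 mm/year gives 0.13 × 3747 = 487.1 mm.

487.1 mm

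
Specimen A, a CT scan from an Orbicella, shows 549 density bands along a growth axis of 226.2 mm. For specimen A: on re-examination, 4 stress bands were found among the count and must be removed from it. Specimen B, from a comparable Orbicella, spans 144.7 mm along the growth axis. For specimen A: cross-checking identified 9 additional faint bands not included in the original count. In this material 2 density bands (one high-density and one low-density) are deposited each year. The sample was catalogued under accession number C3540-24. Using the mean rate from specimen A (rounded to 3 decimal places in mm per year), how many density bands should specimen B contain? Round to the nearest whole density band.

Specimen A: after corrections the count is 549 − 4 + 9 = 554 density bands.
Specimen A: dividing by 2 density bands per year: 554 / 2 = 277 years.
A: Mean rate = 226.2 mm / 277 years ≈ 0.817 mm/year.
Specimen B: 144.7 mm / 0.817 mm per year = 177.11 years; at 2 density bands per year that is 177.11 × 2 ≈ 354 density bands.

354 density bands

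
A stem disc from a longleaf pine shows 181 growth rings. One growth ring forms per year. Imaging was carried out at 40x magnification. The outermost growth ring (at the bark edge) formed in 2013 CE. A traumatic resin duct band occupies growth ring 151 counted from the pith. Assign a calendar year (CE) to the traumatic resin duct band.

1983 CE

Between growth ring 151 and the bark edge there are 181 − 151 = 30 growth rings.
The growth ring at the bark edge is 2013 CE, so the traumatic resin duct band dates to 2013 − 30 = 1983 CE.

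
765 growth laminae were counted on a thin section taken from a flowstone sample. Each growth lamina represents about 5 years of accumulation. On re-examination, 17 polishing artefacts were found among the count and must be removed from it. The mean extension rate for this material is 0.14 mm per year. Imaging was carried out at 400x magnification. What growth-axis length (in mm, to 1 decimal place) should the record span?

After corrections the count is 765 − 17 = 748 growth laminae.
Multiplying by 5 years per growth lamina: 748 × 5 = 3740 years.
Predicted length = 0.14 mm/year × 3740 years = 523.6 mm.

523.6 mm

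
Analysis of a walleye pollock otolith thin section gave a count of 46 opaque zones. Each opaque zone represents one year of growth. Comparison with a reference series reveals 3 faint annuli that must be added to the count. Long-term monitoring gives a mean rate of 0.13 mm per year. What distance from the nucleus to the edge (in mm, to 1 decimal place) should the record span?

Adjusted count: 46 + 3 = 49 opaque zones.
49 years at 0.13 mm/year gives 0.13 × 49 = 6.4 mm.

6.4 mm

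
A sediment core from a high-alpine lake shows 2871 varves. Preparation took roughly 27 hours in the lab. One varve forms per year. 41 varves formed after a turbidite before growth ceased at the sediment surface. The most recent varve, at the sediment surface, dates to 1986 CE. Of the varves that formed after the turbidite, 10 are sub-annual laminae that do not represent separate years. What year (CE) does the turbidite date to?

1955 CE

There are 41 varves younger than the turbidite.
41 − 10 false = 31 true varves after the turbidite.
The varve at the sediment surface is 1986 CE, so the turbidite dates to 1986 − 31 = 1955 CE.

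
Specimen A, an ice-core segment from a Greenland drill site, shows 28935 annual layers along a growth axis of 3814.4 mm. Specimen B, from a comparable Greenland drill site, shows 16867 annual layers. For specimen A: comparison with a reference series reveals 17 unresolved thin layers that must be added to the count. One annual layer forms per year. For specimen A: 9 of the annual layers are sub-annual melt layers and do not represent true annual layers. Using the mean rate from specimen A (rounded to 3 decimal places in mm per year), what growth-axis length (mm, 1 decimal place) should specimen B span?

2226.4 mm

Specimen A: correcting the raw count gives 28935 − 9 + 17 = 28943 true annual layers.
A: 3814.4 mm over 28943 years gives 3814.4 / 28943 ≈ 0.132 mm per year.
Length of B = 0.132 × 16867 = 2226.4 mm.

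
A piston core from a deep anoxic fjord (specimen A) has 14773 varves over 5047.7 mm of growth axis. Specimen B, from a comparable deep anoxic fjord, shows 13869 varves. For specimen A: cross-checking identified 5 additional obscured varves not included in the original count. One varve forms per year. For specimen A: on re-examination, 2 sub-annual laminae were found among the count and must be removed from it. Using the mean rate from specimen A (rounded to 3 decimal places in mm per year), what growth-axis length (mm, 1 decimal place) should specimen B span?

4743.2 mm

Specimen A: correcting the raw count gives 14773 − 2 + 5 = 14776 true varves.
A: Extension rate ≈ 5047.7 / 14776 = 0.342 mm/year.
B's length ≈ 0.342 × 13869 = 4743.2 mm.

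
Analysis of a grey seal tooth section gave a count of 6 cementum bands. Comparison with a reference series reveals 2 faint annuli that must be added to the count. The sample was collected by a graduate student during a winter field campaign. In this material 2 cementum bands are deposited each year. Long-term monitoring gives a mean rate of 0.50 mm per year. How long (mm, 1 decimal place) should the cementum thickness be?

2.0 mm

After corrections the count is 6 + 2 = 8 cementum bands.
Dividing by 2 cementum bands per year: 8 / 2 = 4 years.
Predicted length = 0.50 mm/year × 4 years = 2.0 mm.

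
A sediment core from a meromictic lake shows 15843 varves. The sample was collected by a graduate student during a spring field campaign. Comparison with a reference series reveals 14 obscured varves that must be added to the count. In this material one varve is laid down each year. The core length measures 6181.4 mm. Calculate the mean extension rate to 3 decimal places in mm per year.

0.390 mm per year

After corrections the count is 15843 + 14 = 15857 varves.
Extension rate ≈ 6181.4 / 15857 = 0.390 mm per year.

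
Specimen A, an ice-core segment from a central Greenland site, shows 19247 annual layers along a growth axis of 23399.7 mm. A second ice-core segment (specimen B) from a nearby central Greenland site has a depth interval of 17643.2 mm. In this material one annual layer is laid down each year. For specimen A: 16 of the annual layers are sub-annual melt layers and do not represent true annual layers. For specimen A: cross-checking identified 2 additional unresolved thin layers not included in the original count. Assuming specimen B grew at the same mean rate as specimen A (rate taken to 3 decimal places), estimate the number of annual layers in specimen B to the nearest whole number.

14497 annual layers

Specimen A: correcting the raw count gives 19247 − 16 + 2 = 19233 true annual layers.
A: Mean rate = 23399.7 mm / 19233 years ≈ 1.217 mm per year.
B spans 17643.2 / 1.217 = 14497.29 years ≈ 14497 annual layers.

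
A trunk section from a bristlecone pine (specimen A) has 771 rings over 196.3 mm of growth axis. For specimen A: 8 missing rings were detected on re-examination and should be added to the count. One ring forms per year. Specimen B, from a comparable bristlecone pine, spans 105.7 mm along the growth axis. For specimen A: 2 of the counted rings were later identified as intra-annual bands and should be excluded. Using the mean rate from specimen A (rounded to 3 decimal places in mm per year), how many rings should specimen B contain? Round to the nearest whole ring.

Specimen A: after corrections the count is 771 − 2 + 8 = 777 rings.
A: Mean rate = 196.3 mm / 777 years ≈ 0.253 mm/yr.
Specimen B: 105.7 mm / 0.253 mm per year = 417.79 years ≈ 418 rings.

418 rings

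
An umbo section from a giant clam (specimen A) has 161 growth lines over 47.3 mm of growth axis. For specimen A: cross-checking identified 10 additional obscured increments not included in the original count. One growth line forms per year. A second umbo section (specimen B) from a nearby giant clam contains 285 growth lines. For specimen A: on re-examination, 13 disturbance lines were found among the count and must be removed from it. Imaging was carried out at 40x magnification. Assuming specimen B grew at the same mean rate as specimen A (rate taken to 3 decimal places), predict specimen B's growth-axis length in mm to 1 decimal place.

Specimen A: after corrections the count is 161 − 13 + 10 = 158 growth lines.
A: Mean rate = 47.3 mm / 158 years ≈ 0.299 mm/year.
B's length ≈ 0.299 × 285 = 85.2 mm.

85.2 mm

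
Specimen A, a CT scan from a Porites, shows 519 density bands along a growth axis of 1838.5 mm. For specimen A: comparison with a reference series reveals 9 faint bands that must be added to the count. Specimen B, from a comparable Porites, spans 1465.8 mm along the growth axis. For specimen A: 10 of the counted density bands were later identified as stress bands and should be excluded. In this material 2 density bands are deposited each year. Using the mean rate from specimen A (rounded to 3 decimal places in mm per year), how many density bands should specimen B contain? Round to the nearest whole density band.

Specimen A: after corrections the count is 519 − 10 + 9 = 518 density bands.
Specimen A: dividing by 2 density bands per year: 518 / 2 = 259 years.
A: Mean rate = 1838.5 mm / 259 years ≈ 7.098 mm per year.
B spans 1465.8 / 7.098 = 206.51 years; at 2 density bands per year that is 206.51 × 2 ≈ 413 density bands.

413 density bands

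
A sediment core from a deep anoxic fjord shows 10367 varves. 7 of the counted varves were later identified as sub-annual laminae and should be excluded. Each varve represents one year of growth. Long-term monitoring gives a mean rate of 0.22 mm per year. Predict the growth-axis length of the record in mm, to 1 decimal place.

Adjusted count: 10367 − 7 = 10360 varves.
Length ≈ 0.22 × 10360 = 2279.2 mm.

2279.2 mm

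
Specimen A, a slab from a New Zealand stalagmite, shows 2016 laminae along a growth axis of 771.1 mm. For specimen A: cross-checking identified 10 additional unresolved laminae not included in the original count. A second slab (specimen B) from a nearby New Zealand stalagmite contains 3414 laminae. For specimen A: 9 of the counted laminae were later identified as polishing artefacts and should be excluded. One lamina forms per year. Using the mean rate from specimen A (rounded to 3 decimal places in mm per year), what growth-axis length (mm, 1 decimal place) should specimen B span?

Specimen A: true lamina count = 2016 − 9 + 10 = 2017.
A: 771.1 mm over 2017 years gives 771.1 / 2017 ≈ 0.382 mm per year.
B's length ≈ 0.382 × 3414 = 1304.1 mm.

1304.1 mm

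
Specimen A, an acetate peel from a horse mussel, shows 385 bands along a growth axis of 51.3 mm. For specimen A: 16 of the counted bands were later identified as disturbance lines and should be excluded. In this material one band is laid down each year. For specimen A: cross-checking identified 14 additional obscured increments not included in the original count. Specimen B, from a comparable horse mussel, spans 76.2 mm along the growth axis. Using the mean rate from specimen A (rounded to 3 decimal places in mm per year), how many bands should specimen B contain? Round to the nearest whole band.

Specimen A: after corrections the count is 385 − 16 + 14 = 383 bands.
A: 51.3 mm over 383 years gives 51.3 / 383 ≈ 0.134 mm per year.
Specimen B: 76.2 mm / 0.134 mm per year = 568.66 years ≈ 569 bands.

569 bands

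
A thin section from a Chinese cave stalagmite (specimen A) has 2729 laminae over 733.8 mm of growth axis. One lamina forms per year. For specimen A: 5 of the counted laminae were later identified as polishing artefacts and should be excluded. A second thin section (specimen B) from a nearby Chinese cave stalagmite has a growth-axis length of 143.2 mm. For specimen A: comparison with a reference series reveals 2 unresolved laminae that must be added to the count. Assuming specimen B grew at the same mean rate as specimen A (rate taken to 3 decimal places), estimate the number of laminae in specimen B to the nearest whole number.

Specimen A: correcting the raw count gives 2729 − 5 + 2 = 2726 true laminae.
A: Extension rate ≈ 733.8 / 2726 = 0.269 mm/yr.
Specimen B: 143.2 mm / 0.269 mm per year = 532.34 years ≈ 532 laminae.

532 laminae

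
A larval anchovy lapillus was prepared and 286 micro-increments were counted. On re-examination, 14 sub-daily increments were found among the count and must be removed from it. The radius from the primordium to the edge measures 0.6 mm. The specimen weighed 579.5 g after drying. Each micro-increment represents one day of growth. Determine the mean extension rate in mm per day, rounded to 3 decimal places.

After corrections the count is 286 − 14 = 272 micro-increments.
Mean rate = 0.6 mm / 272 days ≈ 0.002 mm per day.

0.002 mm per day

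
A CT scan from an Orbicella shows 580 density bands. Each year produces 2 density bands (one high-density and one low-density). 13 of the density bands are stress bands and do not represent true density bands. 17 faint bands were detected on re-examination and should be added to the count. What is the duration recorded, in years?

True density band count = 580 − 13 + 17 = 584.
With 2 density bands per year, 584 / 2 = 292 years.

292 years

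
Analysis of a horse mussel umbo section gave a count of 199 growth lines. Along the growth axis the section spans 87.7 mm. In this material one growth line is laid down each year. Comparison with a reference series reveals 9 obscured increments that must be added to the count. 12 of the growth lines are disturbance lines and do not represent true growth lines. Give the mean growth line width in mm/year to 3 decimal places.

After corrections the count is 199 − 12 + 9 = 196 growth lines.
Mean rate = 87.7 mm / 196 years ≈ 0.447 mm/year.

0.447 mm/year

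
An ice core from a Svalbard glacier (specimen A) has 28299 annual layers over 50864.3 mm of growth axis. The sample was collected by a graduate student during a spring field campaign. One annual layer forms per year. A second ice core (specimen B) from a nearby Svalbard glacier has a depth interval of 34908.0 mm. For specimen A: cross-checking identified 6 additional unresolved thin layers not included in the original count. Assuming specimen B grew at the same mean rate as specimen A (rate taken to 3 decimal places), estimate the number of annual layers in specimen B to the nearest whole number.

Specimen A: true annual layer count = 28299 + 6 = 28305.
A: 50864.3 mm over 28305 years gives 50864.3 / 28305 ≈ 1.797 mm per year.
For B, 34908.0 / 1.797 = 19425.71 years ≈ 19426 annual layers.

19426 annual layers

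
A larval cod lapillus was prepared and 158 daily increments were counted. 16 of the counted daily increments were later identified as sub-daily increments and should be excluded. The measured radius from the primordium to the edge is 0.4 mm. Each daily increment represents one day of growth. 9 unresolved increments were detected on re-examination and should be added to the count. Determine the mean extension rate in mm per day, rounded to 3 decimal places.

Adjusted count: 158 − 16 + 9 = 151 daily increments.
Mean rate = 0.4 mm / 151 days ≈ 0.003 mm per day.

0.003 mm per day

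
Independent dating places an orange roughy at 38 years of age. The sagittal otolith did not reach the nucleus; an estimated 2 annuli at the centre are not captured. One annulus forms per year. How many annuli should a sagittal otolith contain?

Expected annuli over 38 years: 38.
Subtracting the 2 annuli not captured gives 38 − 2 = 36 annuli in the record.

36 annuli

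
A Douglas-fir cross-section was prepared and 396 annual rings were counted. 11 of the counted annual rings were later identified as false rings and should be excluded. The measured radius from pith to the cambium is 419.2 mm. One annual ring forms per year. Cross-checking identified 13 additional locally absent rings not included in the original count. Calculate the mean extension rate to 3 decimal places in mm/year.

True annual ring count = 396 − 11 + 13 = 398.
Extension rate ≈ 419.2 / 398 = 1.053 mm/year.

1.053 mm/year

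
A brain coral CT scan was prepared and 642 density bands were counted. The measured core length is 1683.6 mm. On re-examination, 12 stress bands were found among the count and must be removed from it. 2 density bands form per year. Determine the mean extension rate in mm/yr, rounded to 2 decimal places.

True density band count = 642 − 12 = 630.
Dividing by 2 density bands per year: 630 / 2 = 315 years.
Extension rate ≈ 1683.6 / 315 = 5.34 mm/yr.

5.34 mm/yr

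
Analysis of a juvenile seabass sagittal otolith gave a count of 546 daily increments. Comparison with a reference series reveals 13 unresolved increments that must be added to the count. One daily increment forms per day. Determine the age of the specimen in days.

559 days

After corrections the count is 546 + 13 = 559 daily increments.
One daily increment per day makes the duration 559 days.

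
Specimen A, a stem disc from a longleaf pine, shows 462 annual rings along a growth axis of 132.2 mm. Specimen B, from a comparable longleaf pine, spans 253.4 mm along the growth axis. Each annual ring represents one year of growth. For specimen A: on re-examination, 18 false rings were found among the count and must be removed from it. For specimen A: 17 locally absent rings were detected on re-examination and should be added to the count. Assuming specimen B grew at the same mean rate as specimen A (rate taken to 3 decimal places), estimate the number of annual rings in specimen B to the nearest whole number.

883 annual rings

Specimen A: adjusted count: 462 − 18 + 17 = 461 annual rings.
A: Mean rate = 132.2 mm / 461 years ≈ 0.287 mm/yr.
B spans 253.4 / 0.287 = 882.93 years ≈ 883 annual rings.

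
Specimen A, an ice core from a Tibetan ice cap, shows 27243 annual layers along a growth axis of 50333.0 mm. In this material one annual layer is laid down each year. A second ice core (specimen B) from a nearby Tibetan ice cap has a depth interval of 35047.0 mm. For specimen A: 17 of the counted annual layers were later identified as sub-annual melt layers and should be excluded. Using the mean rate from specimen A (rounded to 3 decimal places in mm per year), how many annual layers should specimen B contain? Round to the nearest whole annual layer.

Specimen A: adjusted count: 27243 − 17 = 27226 annual layers.
A: Extension rate ≈ 50333.0 / 27226 = 1.849 mm/year.
Specimen B: 35047.0 mm / 1.849 mm per year = 18954.57 years ≈ 18955 annual layers.

18955 annual layers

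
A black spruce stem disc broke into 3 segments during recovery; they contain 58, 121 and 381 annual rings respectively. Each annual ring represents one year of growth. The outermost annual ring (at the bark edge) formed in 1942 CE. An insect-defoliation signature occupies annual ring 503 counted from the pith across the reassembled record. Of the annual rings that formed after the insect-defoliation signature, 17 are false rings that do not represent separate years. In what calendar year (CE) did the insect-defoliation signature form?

1902 CE

Total annual rings = 58 + 121 + 381 = 560.
560 − 503 = 57 annual rings lie beyond the insect-defoliation signature toward the bark edge.
Removing the 17 false annual rings leaves 57 − 17 = 40 true annual rings beyond the insect-defoliation signature.
1942 − 40 = 1902 CE.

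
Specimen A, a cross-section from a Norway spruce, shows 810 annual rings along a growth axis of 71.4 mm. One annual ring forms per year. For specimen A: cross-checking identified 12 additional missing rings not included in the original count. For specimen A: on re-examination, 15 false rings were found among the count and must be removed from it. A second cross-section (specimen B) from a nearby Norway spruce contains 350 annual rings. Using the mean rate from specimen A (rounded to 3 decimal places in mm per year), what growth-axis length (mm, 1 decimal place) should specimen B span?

Specimen A: adjusted count: 810 − 15 + 12 = 807 annual rings.
A: 71.4 mm over 807 years gives 71.4 / 807 ≈ 0.088 mm/yr.
B's length ≈ 0.088 × 350 = 30.8 mm.

30.8 mm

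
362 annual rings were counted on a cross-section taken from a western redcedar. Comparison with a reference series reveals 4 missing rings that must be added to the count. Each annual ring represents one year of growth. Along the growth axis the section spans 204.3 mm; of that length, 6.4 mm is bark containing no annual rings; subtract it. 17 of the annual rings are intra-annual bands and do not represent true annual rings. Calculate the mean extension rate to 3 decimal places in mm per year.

0.567 mm per year

Correcting the raw count gives 362 − 17 + 4 = 349 true annual rings.
The growth record spans 204.3 − 6.4 = 197.9 mm.
Extension rate ≈ 197.9 / 349 = 0.567 mm per year.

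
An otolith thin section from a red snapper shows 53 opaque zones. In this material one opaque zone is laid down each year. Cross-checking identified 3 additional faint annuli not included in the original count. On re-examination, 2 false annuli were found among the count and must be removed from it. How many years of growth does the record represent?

54 years

Adjusted count: 53 − 2 + 3 = 54 opaque zones.
With a one-to-one opaque zone periodicity this is 54 years.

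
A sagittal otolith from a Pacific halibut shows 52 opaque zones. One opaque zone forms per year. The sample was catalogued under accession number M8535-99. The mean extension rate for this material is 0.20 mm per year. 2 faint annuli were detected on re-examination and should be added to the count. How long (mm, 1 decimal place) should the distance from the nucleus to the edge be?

10.8 mm

After corrections the count is 52 + 2 = 54 opaque zones.
Length ≈ 0.20 × 54 = 10.8 mm.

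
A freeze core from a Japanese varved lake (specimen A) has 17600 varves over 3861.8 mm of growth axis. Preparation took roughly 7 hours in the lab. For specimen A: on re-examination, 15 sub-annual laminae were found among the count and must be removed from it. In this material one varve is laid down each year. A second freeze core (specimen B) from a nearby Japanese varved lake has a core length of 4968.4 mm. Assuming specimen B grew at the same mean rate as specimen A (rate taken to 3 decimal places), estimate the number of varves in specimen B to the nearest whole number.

Specimen A: adjusted count: 17600 − 15 = 17585 varves.
A: Extension rate ≈ 3861.8 / 17585 = 0.220 mm/year.
For B, 4968.4 / 0.220 = 22583.64 years ≈ 22584 varves.

22584 varves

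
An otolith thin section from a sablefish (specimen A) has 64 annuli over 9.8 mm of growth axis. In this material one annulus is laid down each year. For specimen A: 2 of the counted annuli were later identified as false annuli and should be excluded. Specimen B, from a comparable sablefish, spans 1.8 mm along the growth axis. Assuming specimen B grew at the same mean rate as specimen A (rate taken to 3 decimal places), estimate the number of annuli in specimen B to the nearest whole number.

11 annuli

Specimen A: correcting the raw count gives 64 − 2 = 62 true annuli.
A: Extension rate ≈ 9.8 / 62 = 0.158 mm/year.
B spans 1.8 / 0.158 = 11.39 years ≈ 11 annuli.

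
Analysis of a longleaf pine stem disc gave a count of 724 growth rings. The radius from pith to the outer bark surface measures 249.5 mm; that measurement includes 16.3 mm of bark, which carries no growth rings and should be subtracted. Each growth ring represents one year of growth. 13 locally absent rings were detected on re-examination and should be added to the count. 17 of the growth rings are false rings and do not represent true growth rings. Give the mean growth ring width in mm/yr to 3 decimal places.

0.324 mm/yr

Adjusted count: 724 − 17 + 13 = 720 growth rings.
Removing the 16.3 mm offcut leaves 249.5 − 16.3 = 233.2 mm.
Mean rate = 233.2 mm / 720 years ≈ 0.324 mm/yr.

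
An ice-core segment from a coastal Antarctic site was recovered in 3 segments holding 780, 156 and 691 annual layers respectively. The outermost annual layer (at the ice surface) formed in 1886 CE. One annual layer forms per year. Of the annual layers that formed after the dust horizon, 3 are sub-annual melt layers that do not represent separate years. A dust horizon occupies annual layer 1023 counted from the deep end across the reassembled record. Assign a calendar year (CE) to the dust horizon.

1285 CE

Total annual layers = 780 + 156 + 691 = 1627.
1627 − 1023 = 604 annual layers lie beyond the dust horizon toward the ice surface.
604 − 3 false = 601 true annual layers after the dust horizon.
1886 − 601 = 1285 CE.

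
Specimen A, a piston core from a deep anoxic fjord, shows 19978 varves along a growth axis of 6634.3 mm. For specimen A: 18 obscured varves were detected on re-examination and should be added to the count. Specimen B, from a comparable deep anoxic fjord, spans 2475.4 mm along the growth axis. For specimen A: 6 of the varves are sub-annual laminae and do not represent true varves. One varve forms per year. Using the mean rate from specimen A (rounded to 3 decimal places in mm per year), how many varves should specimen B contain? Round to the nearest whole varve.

7456 varves

Specimen A: adjusted count: 19978 − 6 + 18 = 19990 varves.
A: Mean rate = 6634.3 mm / 19990 years ≈ 0.332 mm per year.
Specimen B: 2475.4 mm / 0.332 mm per year = 7456.02 years ≈ 7456 varves.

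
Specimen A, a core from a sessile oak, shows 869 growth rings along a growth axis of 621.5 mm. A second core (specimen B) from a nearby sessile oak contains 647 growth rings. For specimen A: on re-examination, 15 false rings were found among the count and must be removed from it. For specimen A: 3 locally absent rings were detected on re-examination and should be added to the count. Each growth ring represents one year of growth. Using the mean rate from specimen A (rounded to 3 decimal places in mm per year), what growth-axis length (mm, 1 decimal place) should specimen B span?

Specimen A: correcting the raw count gives 869 − 15 + 3 = 857 true growth rings.
A: Extension rate ≈ 621.5 / 857 = 0.725 mm/year.
B's length ≈ 0.725 × 647 = 469.1 mm.

469.1 mm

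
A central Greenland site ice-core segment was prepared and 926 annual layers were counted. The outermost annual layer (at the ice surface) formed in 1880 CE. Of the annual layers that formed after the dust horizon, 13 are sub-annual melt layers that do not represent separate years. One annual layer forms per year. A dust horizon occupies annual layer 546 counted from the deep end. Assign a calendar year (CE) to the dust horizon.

926 − 546 = 380 annual layers lie beyond the dust horizon toward the ice surface.
Removing the 13 false annual layers leaves 380 − 13 = 367 true annual layers beyond the dust horizon.
Counting back 367 years from 1880 CE places the dust horizon in 1880 − 367 = 1513 CE.

1513 CE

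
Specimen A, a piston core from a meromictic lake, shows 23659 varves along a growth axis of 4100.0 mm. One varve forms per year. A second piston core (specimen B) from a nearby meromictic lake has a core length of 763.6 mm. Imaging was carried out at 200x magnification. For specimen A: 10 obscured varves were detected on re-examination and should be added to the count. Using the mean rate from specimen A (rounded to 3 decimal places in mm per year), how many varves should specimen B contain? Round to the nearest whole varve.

Specimen A: correcting the raw count gives 23659 + 10 = 23669 true varves.
A: Mean rate = 4100.0 mm / 23669 years ≈ 0.173 mm/year.
For B, 763.6 / 0.173 = 4413.87 years ≈ 4414 varves.

4414 varves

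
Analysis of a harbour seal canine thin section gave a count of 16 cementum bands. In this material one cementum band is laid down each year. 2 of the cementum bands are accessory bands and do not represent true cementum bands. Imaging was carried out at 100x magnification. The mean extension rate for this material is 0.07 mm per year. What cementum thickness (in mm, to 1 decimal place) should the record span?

1.0 mm

True cementum band count = 16 − 2 = 14.
14 years at 0.07 mm/year gives 0.07 × 14 = 1.0 mm.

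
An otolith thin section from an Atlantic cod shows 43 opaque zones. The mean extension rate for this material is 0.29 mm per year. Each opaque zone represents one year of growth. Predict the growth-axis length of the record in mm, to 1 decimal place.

43 years of growth are recorded.
Length ≈ 0.29 × 43 = 12.5 mm.

12.5 mm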